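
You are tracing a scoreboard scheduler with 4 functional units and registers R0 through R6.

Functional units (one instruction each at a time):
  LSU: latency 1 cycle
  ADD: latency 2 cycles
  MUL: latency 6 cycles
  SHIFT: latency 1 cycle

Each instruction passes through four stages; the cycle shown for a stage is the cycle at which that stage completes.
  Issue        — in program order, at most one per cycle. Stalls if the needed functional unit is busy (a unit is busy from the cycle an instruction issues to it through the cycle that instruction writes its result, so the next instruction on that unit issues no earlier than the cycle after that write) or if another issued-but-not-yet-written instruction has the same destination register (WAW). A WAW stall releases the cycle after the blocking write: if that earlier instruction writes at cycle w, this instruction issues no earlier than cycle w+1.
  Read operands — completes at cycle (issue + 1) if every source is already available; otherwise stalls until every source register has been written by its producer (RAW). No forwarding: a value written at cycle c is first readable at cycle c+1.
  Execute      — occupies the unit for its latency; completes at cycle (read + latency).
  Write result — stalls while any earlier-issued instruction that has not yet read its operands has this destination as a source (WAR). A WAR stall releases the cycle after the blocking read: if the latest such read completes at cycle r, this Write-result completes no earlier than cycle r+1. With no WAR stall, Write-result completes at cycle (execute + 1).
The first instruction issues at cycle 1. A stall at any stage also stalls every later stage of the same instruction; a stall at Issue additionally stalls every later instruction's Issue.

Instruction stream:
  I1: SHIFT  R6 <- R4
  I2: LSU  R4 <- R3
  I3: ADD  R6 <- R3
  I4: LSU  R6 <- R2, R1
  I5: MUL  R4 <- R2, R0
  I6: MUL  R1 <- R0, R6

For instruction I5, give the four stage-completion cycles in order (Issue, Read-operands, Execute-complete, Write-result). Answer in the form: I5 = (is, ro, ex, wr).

  I1 | 1 | 2 | 3 | 4
  I2 | 2 | 3 | 4 | 5
  I3 | 5 | 6 | 8 | 9   WAW R6: wait I1 write@4
  I4 | 10 | 11 | 12 | 13   WAW R6: wait I3 write@9
  I5 | 11 | 12 | 18 | 19
  I6 | 20 | 21 | 27 | 28   struct: MUL busy until I5 writes@19

I5 = (11, 12, 18, 19)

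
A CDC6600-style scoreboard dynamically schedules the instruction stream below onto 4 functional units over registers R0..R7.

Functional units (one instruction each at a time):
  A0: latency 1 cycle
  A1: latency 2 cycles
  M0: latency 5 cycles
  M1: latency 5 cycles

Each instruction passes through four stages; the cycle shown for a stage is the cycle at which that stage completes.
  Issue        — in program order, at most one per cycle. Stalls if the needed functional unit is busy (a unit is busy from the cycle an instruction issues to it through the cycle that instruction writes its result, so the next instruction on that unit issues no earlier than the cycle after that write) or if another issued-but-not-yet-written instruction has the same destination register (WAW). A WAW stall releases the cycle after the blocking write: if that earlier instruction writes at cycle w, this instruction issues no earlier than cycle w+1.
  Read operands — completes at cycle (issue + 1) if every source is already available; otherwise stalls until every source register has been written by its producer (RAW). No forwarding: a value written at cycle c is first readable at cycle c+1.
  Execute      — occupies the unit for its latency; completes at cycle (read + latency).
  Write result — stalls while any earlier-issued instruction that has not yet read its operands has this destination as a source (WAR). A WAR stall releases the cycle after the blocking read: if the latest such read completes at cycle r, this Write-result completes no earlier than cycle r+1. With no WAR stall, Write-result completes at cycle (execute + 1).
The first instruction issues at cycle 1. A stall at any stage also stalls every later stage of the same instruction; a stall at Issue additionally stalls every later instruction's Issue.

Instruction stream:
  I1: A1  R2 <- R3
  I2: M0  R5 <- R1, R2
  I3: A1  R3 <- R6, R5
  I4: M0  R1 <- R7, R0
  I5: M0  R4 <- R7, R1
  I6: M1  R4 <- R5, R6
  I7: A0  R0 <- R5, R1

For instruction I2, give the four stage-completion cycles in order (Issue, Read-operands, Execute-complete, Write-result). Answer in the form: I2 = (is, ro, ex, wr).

  I1 | 1 | 2 | 4 | 5
  I2 | 2 | 6 | 11 | 12   RAW R2: wait I1 write@5
  I3 | 6 | 13 | 15 | 16   struct: A1 busy until I1 writes@5 · RAW R5: wait I2 write@12
  I4 | 13 | 14 | 19 | 20   struct: M0 busy until I2 writes@12
  I5 | 21 | 22 | 27 | 28   struct: M0 busy until I4 writes@20
  I6 | 29 | 30 | 35 | 36   WAW R4: wait I5 write@28
  I7 | 30 | 31 | 32 | 33

I2 = (2, 6, 11, 12)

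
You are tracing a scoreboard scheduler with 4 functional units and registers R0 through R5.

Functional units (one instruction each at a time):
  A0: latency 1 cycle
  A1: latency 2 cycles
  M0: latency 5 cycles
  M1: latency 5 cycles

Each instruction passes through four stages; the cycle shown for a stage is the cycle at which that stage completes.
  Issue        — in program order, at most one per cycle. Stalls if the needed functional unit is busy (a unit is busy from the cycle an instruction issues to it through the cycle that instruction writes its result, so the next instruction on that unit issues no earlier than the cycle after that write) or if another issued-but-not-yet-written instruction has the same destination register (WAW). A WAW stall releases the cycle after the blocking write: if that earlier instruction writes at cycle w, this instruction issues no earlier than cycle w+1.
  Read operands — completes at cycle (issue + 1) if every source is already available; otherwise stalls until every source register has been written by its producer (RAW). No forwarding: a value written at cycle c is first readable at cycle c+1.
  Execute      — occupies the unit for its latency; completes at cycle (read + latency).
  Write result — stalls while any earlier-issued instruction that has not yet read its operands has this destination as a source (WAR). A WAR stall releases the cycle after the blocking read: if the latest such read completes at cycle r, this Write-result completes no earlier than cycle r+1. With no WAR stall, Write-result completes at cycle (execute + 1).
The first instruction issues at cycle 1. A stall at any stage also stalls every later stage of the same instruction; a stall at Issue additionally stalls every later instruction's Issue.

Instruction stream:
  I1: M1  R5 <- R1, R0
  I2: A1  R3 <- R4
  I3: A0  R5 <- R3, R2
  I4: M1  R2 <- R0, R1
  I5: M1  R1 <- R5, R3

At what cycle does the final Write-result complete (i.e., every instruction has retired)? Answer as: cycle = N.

cycle 1: issue I1 (M1)
cycle 2: I1 read-ops | issue I2 (A1)
cycle 3: I2 read-ops
cycle 5: I2 finished on A1
cycle 6: I2→R3
cycle 7: I1 finished on M1
cycle 8: I1→R5
cycle 9: issue I3 (A0)
cycle 10: I3 read-ops | issue I4 (M1)
cycle 11: I3 finished on A0 | I4 read-ops
cycle 12: I3→R5
cycle 16: I4 finished on M1
cycle 17: I4→R2
cycle 18: issue I5 (M1)
cycle 19: I5 read-ops
cycle 24: I5 finished on M1
cycle 25: I5→R1

cycle = 25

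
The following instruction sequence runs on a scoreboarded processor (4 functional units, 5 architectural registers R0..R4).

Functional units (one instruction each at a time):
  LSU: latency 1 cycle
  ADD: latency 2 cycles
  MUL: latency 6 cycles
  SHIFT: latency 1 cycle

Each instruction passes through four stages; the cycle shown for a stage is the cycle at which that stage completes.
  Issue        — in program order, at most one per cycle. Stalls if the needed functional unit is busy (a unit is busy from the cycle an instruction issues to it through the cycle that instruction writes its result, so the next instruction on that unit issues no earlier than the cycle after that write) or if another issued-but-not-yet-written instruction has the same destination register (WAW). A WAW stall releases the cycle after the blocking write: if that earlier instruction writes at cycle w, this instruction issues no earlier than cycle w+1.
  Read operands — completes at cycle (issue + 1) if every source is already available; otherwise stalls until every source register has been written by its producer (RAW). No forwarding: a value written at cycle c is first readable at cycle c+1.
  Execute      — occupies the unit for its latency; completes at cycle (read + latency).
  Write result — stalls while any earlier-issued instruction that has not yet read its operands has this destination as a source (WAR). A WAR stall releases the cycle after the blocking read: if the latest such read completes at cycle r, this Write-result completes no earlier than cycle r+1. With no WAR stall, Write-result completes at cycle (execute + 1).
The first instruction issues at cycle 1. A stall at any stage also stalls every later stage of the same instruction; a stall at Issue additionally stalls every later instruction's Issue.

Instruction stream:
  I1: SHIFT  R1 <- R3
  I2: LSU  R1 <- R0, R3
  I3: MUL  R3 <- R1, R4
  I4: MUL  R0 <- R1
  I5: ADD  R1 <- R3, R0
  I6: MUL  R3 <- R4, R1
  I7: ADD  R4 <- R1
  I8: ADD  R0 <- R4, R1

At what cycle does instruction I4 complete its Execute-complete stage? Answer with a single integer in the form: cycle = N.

I1 -> (1, 2, 3, 4)
I2 -> (5, 6, 7, 8)  // WAW R1: wait I1 write@4
I3 -> (6, 9, 15, 16)  // RAW R1: wait I2 write@8
I4 -> (17, 18, 24, 25)  // struct: MUL busy until I3 writes@16
I5 -> (18, 26, 28, 29)  // RAW R0: wait I4 write@25
I6 -> (26, 30, 36, 37)  // struct: MUL busy until I4 writes@25, RAW R1: wait I5 write@29
I7 -> (30, 31, 33, 34)  // struct: ADD busy until I5 writes@29
I8 -> (35, 36, 38, 39)  // struct: ADD busy until I7 writes@34

cycle = 24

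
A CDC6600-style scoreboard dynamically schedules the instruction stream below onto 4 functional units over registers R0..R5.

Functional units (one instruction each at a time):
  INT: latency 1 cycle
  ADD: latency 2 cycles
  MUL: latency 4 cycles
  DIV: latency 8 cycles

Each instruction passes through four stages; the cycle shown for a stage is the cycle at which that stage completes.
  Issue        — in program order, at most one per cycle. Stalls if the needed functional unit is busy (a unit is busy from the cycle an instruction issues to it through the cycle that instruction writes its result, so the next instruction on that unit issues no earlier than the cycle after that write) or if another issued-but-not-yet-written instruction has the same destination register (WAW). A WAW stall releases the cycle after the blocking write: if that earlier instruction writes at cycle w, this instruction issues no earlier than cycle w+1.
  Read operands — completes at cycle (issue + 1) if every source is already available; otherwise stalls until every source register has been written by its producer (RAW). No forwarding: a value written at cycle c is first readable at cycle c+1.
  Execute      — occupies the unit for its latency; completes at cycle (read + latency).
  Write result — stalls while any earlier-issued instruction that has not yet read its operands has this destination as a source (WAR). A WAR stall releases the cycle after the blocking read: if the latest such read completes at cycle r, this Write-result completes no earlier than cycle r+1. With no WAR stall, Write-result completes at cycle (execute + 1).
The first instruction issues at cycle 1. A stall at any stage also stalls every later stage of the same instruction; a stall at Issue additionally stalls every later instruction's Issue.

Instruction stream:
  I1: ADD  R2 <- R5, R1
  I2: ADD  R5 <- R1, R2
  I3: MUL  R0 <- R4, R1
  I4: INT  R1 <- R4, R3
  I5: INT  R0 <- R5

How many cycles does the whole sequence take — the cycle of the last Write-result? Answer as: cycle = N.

1) issue 1, read 2, done 4, write 5
2) issue 6, read 7, done 9, write 10  <struct: ADD busy until I1 writes@5>
3) issue 7, read 8, done 12, write 13
4) issue 8, read 9, done 10, write 11
5) issue 14, read 15, done 16, write 17  <WAW R0: wait I3 write@13>

cycle = 17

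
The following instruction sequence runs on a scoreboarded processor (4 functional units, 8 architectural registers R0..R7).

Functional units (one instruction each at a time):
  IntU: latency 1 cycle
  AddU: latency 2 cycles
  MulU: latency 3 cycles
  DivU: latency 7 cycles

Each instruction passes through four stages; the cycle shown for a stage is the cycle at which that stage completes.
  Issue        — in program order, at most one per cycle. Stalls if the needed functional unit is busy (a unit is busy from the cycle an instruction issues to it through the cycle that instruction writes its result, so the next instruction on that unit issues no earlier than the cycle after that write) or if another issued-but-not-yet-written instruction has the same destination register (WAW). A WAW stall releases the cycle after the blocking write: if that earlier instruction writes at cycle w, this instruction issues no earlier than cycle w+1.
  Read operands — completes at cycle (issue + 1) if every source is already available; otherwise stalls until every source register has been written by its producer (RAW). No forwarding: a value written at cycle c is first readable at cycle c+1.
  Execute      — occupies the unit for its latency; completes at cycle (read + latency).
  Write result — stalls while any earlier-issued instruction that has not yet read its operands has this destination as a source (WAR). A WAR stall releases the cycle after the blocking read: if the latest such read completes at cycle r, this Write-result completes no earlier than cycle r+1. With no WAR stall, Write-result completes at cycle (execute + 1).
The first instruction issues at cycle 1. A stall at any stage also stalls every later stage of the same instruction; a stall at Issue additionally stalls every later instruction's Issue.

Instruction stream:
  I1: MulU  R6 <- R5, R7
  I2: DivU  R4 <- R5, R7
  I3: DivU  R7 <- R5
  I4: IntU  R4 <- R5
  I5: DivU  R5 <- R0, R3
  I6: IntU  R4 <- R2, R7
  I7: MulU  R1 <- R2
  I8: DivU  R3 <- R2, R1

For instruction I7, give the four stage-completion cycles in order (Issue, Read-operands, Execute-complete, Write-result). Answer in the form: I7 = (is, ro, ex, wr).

1) issue 1, read 2, done 5, write 6
2) issue 2, read 3, done 10, write 11
3) issue 12, read 13, done 20, write 21  <struct: DivU busy until I2 writes@11>
4) issue 13, read 14, done 15, write 16
5) issue 22, read 23, done 30, write 31  <struct: DivU busy until I3 writes@21>
6) issue 23, read 24, done 25, write 26
7) issue 24, read 25, done 28, write 29
8) issue 32, read 33, done 40, write 41  <struct: DivU busy until I5 writes@31>

I7 = (24, 25, 28, 29)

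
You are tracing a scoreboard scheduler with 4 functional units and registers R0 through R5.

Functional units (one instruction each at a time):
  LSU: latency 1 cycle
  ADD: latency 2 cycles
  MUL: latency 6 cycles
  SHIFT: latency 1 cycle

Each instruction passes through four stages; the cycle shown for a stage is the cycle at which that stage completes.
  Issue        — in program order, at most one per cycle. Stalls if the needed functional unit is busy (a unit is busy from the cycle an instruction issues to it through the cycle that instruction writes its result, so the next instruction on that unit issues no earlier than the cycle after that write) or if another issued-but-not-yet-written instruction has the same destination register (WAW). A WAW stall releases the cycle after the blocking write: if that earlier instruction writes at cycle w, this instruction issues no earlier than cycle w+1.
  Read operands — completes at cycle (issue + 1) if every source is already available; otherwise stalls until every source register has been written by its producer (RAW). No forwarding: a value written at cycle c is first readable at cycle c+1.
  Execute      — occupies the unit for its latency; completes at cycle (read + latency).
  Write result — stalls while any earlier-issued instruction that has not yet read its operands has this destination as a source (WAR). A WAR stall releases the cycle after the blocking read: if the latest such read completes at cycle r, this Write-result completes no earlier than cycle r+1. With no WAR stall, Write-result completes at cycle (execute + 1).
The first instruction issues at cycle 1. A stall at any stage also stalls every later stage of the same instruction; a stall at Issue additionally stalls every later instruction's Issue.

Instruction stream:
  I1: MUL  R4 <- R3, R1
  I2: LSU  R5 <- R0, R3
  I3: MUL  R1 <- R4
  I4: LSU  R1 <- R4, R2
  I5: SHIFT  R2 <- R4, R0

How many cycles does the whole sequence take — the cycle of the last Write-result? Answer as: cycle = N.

[1] issue I1 (MUL)
[2] I1 read-ops; issue I2 (LSU)
[3] I2 read-ops
[4] I2 finished on LSU
[5] I2→R5
[8] I1 finished on MUL
[9] I1→R4
[10] issue I3 (MUL)
[11] I3 read-ops
[17] I3 finished on MUL
[18] I3→R1
[19] issue I4 (LSU)
[20] I4 read-ops; issue I5 (SHIFT)
[21] I4 finished on LSU; I5 read-ops
[22] I4→R1; I5 finished on SHIFT
[23] I5→R2

cycle = 23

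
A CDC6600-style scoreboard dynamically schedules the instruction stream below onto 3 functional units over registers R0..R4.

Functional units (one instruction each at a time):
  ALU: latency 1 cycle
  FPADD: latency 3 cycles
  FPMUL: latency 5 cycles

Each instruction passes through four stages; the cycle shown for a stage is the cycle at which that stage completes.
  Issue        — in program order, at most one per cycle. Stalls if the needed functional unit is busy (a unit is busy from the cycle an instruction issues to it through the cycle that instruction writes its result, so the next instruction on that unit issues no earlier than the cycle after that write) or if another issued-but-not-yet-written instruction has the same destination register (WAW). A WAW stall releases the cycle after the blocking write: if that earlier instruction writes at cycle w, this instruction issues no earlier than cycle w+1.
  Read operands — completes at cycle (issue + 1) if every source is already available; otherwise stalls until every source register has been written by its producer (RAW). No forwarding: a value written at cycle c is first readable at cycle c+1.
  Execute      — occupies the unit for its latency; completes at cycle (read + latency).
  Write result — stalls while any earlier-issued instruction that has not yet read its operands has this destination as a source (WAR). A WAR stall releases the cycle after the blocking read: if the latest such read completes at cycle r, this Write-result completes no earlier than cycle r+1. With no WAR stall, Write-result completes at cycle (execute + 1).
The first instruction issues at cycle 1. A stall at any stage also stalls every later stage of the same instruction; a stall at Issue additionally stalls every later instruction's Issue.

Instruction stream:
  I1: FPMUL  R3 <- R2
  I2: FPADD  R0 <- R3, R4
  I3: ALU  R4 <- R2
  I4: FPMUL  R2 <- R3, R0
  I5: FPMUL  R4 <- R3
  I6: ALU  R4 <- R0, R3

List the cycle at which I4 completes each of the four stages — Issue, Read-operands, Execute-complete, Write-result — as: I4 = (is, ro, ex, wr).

[1] I1 dispatched to FPMUL
[2] I1 operands ready; I2 dispatched to FPADD
[3] I3 dispatched to ALU
[4] I3 operands ready
[5] I3 complete
[7] I1 complete
[8] R3←I1
[9] I2 operands ready; I4 dispatched to FPMUL
[10] R4←I3
[12] I2 complete
[13] R0←I2
[14] I4 operands ready
[19] I4 complete
[20] R2←I4
[21] I5 dispatched to FPMUL
[22] I5 operands ready
[27] I5 complete
[28] R4←I5
[29] I6 dispatched to ALU
[30] I6 operands ready
[31] I6 complete
[32] R4←I6

I4 = (9, 14, 19, 20)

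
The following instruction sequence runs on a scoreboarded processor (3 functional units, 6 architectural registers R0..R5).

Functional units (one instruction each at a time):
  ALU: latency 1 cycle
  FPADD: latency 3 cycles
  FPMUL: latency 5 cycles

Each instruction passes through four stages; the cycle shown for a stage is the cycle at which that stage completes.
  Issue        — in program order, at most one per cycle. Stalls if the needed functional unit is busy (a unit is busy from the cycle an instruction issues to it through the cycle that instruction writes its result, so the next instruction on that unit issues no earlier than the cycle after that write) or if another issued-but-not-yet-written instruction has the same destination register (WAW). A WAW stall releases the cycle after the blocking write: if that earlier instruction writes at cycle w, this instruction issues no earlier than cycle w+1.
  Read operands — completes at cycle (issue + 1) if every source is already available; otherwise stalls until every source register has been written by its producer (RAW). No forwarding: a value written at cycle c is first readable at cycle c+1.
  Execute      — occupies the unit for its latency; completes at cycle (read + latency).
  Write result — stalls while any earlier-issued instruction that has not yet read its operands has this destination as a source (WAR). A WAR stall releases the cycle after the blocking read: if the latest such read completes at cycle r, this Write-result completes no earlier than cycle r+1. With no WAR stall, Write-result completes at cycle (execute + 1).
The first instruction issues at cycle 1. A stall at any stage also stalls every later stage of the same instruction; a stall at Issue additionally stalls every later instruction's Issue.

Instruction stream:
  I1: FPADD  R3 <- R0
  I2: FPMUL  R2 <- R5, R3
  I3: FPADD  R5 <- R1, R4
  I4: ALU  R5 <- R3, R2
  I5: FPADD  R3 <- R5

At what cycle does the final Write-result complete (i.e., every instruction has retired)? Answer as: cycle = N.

cycle 1: I1 dispatched to FPADD
cycle 2: I1 operands ready | I2 dispatched to FPMUL
cycle 5: I1 complete
cycle 6: R3←I1
cycle 7: I2 operands ready | I3 dispatched to FPADD
cycle 8: I3 operands ready
cycle 11: I3 complete
cycle 12: I2 complete | R5←I3
cycle 13: R2←I2 | I4 dispatched to ALU
cycle 14: I4 operands ready | I5 dispatched to FPADD
cycle 15: I4 complete
cycle 16: R5←I4
cycle 17: I5 operands ready
cycle 20: I5 complete
cycle 21: R3←I5

cycle = 21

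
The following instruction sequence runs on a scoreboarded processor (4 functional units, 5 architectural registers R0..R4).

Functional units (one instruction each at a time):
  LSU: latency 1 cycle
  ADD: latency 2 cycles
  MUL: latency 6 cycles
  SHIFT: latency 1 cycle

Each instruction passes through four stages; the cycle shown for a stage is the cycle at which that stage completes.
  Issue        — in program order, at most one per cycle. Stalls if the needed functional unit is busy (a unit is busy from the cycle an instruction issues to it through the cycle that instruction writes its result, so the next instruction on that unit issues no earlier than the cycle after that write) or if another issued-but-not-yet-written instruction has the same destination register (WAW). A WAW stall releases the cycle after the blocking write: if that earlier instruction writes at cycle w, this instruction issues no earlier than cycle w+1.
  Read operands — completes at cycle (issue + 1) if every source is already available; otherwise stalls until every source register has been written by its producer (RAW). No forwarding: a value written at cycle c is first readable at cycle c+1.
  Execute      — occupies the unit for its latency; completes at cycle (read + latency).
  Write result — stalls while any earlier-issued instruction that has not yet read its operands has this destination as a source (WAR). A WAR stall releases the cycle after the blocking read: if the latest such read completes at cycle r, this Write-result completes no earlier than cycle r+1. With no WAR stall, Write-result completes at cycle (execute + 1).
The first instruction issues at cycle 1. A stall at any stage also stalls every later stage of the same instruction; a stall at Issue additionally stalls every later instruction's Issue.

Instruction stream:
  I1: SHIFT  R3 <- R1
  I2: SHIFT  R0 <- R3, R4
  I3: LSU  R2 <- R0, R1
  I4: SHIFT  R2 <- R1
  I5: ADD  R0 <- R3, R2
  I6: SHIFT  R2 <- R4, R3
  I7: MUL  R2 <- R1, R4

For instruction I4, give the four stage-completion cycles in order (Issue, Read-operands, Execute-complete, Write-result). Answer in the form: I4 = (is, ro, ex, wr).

I4 = (12, 13, 14, 15)

c1: I1 dispatched to SHIFT
c2: I1 operands ready
c3: I1 complete
c4: R3←I1
c5: I2 dispatched to SHIFT
c6: I2 operands ready, I3 dispatched to LSU
c7: I2 complete
c8: R0←I2
c9: I3 operands ready
c10: I3 complete
c11: R2←I3
c12: I4 dispatched to SHIFT
c13: I4 operands ready, I5 dispatched to ADD
c14: I4 complete
c15: R2←I4
c16: I5 operands ready, I6 dispatched to SHIFT
c17: I6 operands ready
c18: I5 complete, I6 complete
c19: R0←I5, R2←I6
c20: I7 dispatched to MUL
c21: I7 operands ready
c27: I7 complete
c28: R2←I7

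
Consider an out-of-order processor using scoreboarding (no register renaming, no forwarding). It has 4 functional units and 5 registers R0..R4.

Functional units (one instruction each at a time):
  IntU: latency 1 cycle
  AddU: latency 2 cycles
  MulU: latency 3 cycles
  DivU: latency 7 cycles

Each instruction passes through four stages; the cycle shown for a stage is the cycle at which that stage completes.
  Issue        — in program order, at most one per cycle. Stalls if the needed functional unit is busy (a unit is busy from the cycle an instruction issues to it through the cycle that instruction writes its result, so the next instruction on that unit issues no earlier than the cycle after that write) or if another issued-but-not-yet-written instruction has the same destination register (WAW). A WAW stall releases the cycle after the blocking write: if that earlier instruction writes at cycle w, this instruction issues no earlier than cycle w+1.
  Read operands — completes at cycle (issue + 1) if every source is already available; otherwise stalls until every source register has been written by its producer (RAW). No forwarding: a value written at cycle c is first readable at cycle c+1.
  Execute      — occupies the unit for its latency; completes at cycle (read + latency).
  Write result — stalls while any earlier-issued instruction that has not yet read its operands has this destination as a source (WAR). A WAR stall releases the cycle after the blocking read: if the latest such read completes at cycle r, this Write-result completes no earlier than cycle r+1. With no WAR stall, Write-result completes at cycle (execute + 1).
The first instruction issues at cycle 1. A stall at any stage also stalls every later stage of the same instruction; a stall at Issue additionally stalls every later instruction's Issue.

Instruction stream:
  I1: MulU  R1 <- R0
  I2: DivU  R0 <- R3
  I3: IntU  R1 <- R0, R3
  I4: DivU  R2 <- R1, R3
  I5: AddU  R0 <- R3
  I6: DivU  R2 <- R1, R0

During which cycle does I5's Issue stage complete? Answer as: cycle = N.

[1] I1 issues→MulU
[2] I1 reads | I2 issues→DivU
[3] I2 reads
[5] I1 exec-done
[6] I1 writes R1
[7] I3 issues→IntU
[10] I2 exec-done
[11] I2 writes R0
[12] I3 reads | I4 issues→DivU
[13] I3 exec-done | I5 issues→AddU
[14] I3 writes R1 | I5 reads
[15] I4 reads
[16] I5 exec-done
[17] I5 writes R0
[22] I4 exec-done
[23] I4 writes R2
[24] I6 issues→DivU
[25] I6 reads
[32] I6 exec-done
[33] I6 writes R2

cycle = 13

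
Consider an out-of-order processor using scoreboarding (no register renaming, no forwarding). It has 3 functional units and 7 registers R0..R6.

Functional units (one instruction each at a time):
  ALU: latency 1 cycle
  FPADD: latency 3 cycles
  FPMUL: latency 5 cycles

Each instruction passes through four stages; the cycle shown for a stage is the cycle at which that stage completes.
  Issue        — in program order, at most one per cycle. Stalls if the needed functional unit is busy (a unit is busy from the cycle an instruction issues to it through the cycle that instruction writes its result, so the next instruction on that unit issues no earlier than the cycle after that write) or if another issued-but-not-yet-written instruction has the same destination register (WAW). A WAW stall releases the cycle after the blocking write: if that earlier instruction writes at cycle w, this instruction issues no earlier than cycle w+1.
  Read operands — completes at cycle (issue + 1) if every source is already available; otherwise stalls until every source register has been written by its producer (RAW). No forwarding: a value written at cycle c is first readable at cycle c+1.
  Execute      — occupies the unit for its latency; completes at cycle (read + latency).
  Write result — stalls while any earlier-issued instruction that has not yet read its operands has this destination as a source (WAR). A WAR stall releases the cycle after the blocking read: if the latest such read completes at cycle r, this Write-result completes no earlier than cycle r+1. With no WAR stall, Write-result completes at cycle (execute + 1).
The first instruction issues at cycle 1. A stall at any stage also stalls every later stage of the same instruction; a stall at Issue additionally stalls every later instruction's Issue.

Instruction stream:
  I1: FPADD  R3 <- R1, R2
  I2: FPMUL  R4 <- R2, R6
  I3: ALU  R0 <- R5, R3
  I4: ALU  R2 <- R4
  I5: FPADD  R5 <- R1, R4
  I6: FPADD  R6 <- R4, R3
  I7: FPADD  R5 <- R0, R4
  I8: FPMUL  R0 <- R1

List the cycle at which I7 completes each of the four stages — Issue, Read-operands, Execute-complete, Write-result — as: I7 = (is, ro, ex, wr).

I7 = (23, 24, 27, 28)

t=1  I1 issues→FPADD
t=2  I1 reads; I2 issues→FPMUL
t=3  I2 reads; I3 issues→ALU
t=5  I1 exec-done
t=6  I1 writes R3
t=7  I3 reads
t=8  I2 exec-done; I3 exec-done
t=9  I2 writes R4; I3 writes R0
t=10  I4 issues→ALU
t=11  I4 reads; I5 issues→FPADD
t=12  I4 exec-done; I5 reads
t=13  I4 writes R2
t=15  I5 exec-done
t=16  I5 writes R5
t=17  I6 issues→FPADD
t=18  I6 reads
t=21  I6 exec-done
t=22  I6 writes R6
t=23  I7 issues→FPADD
t=24  I7 reads; I8 issues→FPMUL
t=25  I8 reads
t=27  I7 exec-done
t=28  I7 writes R5
t=30  I8 exec-done
t=31  I8 writes R0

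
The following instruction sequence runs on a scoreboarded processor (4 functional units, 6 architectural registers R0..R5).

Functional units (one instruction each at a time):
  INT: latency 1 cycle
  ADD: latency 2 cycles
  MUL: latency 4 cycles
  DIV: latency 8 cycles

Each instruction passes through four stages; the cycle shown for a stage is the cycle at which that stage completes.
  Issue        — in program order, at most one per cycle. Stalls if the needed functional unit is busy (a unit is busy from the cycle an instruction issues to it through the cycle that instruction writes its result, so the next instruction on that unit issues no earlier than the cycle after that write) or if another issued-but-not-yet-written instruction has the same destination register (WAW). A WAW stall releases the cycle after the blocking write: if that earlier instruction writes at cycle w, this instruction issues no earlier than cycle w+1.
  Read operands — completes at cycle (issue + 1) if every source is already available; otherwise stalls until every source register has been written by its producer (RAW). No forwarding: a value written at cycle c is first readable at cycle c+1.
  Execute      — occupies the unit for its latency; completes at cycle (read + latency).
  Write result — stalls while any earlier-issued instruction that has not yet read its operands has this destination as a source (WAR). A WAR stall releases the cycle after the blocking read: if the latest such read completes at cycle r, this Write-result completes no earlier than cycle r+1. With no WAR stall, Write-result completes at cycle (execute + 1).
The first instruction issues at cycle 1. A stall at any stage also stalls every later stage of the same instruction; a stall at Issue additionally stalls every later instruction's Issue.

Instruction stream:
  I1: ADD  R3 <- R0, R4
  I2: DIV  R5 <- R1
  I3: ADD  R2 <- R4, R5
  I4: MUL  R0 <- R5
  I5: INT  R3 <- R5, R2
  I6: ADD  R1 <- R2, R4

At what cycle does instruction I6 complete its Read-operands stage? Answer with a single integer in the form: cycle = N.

cycle = 18

1) issue 1, read 2, done 4, write 5
2) issue 2, read 3, done 11, write 12
3) issue 6, read 13, done 15, write 16  <struct: ADD busy until I1 writes@5 / RAW R5: wait I2 write@12>
4) issue 7, read 13, done 17, write 18  <RAW R5: wait I2 write@12>
5) issue 8, read 17, done 18, write 19  <RAW R2: wait I3 write@16>
6) issue 17, read 18, done 20, write 21  <struct: ADD busy until I3 writes@16>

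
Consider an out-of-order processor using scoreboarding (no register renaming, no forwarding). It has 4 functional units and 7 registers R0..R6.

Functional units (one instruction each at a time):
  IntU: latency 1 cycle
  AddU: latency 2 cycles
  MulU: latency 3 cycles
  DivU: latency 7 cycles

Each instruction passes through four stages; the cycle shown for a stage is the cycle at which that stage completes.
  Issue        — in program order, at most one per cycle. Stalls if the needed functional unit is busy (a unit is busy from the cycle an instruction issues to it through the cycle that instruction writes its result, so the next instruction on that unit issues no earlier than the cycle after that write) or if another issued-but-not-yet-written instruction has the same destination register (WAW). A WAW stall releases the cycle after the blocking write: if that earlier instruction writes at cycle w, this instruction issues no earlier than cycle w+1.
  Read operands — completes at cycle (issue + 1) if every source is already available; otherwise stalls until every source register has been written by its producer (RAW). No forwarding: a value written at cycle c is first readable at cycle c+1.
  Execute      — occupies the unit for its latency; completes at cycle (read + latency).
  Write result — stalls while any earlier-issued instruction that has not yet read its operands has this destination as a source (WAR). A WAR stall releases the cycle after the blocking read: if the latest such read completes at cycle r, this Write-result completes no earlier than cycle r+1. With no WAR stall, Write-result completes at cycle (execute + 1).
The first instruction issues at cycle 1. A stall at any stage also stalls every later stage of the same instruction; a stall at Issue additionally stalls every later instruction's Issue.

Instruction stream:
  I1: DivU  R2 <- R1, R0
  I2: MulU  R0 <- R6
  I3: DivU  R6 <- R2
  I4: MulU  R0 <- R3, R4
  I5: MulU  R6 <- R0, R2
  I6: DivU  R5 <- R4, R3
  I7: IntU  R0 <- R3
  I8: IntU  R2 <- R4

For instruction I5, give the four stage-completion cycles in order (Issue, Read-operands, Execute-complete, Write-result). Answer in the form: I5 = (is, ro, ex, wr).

I5 = (21, 22, 25, 26)

[I1] 1/2/9/10
[I2] 2/3/6/7
[I3] 11/12/19/20  (struct: DivU busy until I1 writes@10)
[I4] 12/13/16/17
[I5] 21/22/25/26  (WAW R6: wait I3 write@20)
[I6] 22/23/30/31
[I7] 23/24/25/26
[I8] 27/28/29/30  (struct: IntU busy until I7 writes@26)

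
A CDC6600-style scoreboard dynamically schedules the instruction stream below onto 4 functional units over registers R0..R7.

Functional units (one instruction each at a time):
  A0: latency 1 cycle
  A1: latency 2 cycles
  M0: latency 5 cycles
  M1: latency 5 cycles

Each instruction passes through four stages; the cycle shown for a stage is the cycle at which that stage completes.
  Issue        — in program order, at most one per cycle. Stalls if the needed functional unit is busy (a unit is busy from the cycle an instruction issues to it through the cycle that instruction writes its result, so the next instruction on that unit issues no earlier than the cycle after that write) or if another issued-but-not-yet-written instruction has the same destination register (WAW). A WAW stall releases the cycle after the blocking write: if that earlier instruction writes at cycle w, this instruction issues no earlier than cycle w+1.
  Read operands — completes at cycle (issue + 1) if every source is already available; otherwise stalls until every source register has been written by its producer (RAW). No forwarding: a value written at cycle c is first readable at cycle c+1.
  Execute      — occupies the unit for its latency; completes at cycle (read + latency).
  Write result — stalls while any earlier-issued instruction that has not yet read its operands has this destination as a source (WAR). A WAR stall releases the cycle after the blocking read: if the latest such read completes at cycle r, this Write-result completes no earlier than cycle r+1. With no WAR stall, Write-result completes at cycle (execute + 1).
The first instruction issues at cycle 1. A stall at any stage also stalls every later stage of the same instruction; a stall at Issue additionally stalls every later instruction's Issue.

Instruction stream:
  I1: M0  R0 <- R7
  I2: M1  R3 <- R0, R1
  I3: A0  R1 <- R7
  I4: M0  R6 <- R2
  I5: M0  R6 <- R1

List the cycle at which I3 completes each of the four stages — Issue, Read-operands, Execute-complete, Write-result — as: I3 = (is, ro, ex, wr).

I3 = (3, 4, 5, 10)

1) issue 1, read 2, done 7, write 8
2) issue 2, read 9, done 14, write 15  <RAW R0: wait I1 write@8>
3) issue 3, read 4, done 5, write 10  <WAR R1: wait I2 read@9>
4) issue 9, read 10, done 15, write 16  <struct: M0 busy until I1 writes@8>
5) issue 17, read 18, done 23, write 24  <struct: M0 busy until I4 writes@16>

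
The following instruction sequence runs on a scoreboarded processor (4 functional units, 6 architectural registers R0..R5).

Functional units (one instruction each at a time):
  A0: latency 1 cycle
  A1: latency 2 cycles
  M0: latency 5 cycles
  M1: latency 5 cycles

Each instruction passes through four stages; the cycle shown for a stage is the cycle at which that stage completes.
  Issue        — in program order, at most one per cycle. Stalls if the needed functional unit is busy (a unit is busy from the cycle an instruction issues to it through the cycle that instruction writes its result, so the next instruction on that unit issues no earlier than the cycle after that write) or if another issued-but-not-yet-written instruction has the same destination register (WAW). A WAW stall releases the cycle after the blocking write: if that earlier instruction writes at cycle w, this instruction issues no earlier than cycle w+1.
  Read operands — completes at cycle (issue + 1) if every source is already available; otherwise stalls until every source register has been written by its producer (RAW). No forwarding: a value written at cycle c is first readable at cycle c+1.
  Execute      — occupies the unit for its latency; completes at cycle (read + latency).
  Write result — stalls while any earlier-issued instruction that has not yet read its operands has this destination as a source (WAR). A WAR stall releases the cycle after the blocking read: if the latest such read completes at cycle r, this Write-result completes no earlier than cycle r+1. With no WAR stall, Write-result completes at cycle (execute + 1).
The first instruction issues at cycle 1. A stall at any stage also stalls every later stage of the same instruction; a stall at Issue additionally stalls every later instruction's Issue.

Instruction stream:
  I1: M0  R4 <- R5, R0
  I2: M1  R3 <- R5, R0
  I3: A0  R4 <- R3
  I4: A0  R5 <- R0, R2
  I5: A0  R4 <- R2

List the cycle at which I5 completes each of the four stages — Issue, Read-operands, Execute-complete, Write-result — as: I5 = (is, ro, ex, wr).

I5 = (17, 18, 19, 20)

I1  is:1  ro:2  ex:7  wr:8
I2  is:2  ro:3  ex:8  wr:9
I3  is:9  ro:10  ex:11  wr:12  — WAW R4: wait I1 write@8
I4  is:13  ro:14  ex:15  wr:16  — struct: A0 busy until I3 writes@12
I5  is:17  ro:18  ex:19  wr:20  — struct: A0 busy until I4 writes@16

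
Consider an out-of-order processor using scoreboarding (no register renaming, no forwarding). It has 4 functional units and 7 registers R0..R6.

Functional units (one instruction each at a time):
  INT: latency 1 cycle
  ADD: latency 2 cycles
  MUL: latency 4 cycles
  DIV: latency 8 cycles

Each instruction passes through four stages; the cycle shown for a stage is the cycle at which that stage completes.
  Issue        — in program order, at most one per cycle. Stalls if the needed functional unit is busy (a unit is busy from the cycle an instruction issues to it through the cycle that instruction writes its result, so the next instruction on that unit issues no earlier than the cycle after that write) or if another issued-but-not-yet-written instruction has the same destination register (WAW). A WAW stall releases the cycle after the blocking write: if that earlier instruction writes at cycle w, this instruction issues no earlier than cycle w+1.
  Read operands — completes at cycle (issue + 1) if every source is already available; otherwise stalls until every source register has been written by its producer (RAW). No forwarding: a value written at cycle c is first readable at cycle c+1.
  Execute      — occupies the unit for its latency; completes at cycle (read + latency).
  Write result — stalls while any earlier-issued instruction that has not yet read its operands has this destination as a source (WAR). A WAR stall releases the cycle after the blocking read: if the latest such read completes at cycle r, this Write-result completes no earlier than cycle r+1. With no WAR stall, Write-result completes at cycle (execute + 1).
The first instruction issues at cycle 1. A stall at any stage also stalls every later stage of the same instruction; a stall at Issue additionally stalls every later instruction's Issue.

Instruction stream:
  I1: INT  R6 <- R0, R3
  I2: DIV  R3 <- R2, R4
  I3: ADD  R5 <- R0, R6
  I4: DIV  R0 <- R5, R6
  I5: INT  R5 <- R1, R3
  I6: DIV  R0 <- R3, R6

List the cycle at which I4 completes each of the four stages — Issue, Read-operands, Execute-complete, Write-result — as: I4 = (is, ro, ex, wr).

t=1  I1 issues→INT
t=2  I1 reads · I2 issues→DIV
t=3  I1 exec-done · I2 reads · I3 issues→ADD
t=4  I1 writes R6
t=5  I3 reads
t=7  I3 exec-done
t=8  I3 writes R5
t=11  I2 exec-done
t=12  I2 writes R3
t=13  I4 issues→DIV
t=14  I4 reads · I5 issues→INT
t=15  I5 reads
t=16  I5 exec-done
t=17  I5 writes R5
t=22  I4 exec-done
t=23  I4 writes R0
t=24  I6 issues→DIV
t=25  I6 reads
t=33  I6 exec-done
t=34  I6 writes R0

I4 = (13, 14, 22, 23)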